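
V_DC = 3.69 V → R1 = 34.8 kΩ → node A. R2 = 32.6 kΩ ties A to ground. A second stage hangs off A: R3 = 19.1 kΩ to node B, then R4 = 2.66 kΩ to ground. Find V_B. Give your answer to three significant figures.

V_B ≈ 0.123 V

Node A sees R2 in parallel with the series input of stage 2, R3 + R4 = 21.76 kΩ.
R2 ‖ (R3+R4) = 13.05 kΩ.
V_A = 3.69 × 13.05/(34.8 + 13.05) = 1.006 V.
Stage 2 is unloaded, so V_B = V_A · R4/(R3+R4) = 1.006 × 2.66/21.76 = 0.1230 V.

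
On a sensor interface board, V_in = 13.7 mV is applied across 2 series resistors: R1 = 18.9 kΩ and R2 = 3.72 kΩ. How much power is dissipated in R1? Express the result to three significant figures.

P ≈ 6.93 nW

The common current is I = 13.7/22.62 = 0.6057 µA.
P = I²R = 0.3668 × 18.9 = 6.933 nW.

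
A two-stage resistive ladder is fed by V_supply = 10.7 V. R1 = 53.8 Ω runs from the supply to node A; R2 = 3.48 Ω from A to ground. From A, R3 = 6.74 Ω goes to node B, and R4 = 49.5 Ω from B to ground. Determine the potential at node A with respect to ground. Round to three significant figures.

Looking into the second stage from A: R3 + R4 = 56.24 Ω appears in parallel with R2.
R2 ‖ (R3+R4) = 3.277 Ω.
First divider: V_A = V_supply · 3.277/(53.8 + 3.277) = 0.6144 V.

V_A ≈ 0.614 V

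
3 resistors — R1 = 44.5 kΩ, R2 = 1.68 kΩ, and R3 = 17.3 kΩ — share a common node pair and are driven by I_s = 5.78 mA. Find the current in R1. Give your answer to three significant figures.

I ≈ 0.192 mA

Total conductance ΣG = 1/44.5 + 1/1.68 + 1/17.3 = 0.6755 (units of 1/kΩ).
By the current-divider rule, I = I_s · G_k/ΣG = 5.78 × 0.03327 = 0.1923 mA.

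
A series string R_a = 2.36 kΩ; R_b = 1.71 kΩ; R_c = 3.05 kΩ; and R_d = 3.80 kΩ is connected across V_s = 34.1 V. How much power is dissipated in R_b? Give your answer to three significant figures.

The common current is I = 34.1/10.92 = 3.123 mA.
P(R_b) = I²·R_b = (3.123)² × 1.71 = 16.67 mW.

P ≈ 16.7 mW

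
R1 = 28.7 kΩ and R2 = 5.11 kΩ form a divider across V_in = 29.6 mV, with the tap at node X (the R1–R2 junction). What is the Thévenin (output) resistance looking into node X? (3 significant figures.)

R_th ≈ 4.34 kΩ

With V_in suppressed (replaced by a short), R_th = R1 ‖ R2 = (28.70 × 5.11)/(28.70 + 5.11) = 4.338 kΩ.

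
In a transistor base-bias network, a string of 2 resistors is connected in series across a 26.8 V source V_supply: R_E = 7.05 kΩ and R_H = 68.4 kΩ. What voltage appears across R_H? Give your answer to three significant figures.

ΣR = 7.05 + 68.4 = 75.45 kΩ.
By the voltage-divider rule, V = 26.8 × 68.40/75.45 = 24.30 V.

V ≈ 24.3 V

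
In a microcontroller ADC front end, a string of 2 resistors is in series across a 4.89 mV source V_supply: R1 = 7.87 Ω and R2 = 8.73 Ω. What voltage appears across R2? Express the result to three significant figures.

V ≈ 2.57 mV

Series total: ΣR = 7.87 + 8.73 = 16.60 Ω.
Voltage divider: V = V_supply · (8.730 / 16.60) = 4.89 × 0.5259 = 2.572 mV.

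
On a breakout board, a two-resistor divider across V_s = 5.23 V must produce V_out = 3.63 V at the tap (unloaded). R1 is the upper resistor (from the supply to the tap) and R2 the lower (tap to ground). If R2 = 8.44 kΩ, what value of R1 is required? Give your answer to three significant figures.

V_out/V_s = R2/(R1+R2) = 0.6941.
So R1 = R2 · (V_s/V_out − 1) = 8.44 × (5.23/3.63 − 1) = 8.44 × 0.4408 = 3.720 kΩ.

R1 ≈ 3.72 kΩ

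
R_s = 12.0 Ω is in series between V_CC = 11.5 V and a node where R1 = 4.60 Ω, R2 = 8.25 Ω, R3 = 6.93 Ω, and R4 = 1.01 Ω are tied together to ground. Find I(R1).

Combine the parallel branches: R_p = (1/4.60 + 1/8.25 + 1/6.93 + 1/1.01)⁻¹ = 0.6789 Ω.
Node voltage V_A = V_CC · R_p/(R_s + R_p) = 11.5 × 0.05354 = 0.6158 V.
Branch current I = V_A/R1 = 0.6158/4.60 = 0.1339 A.
(Equivalently: I_total = 0.9070 A, then current-divider fraction G_k/ΣG = 0.1476.)

I ≈ 0.134 A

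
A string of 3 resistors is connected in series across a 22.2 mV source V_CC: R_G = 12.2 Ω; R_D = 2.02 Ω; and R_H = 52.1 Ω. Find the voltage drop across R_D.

Series total: ΣR = 12.2 + 2.02 + 52.1 = 66.32 Ω.
By the voltage-divider rule, V = 22.2 × 2.020/66.32 = 0.6762 mV.

V ≈ 0.676 mV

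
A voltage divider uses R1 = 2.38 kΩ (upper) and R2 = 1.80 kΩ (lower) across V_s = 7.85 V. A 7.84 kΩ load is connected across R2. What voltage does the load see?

First combine the lower leg with the load: R2 ‖ R_L = 1.464 kΩ.
Then V_out = V_s · R2'/(R1 + R2') = 7.85 × 1.464/3.844 = 2.990 V.

V_out ≈ 2.99 V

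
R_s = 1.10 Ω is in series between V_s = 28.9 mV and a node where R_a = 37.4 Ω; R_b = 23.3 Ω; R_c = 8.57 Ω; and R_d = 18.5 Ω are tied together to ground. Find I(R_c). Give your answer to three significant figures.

I ≈ 2.67 mA

Parallel bank: R_p = 1/(1/37.4 + 1/23.3 + 1/8.57 + 1/18.5) = 4.160 Ω.
V_A by voltage divider: V_A = 28.9 × 4.160/(1.10 + 4.160) = 22.86 mV.
I(R_c) = V_A / R_c = 22.86/8.57 = 2.667 mA.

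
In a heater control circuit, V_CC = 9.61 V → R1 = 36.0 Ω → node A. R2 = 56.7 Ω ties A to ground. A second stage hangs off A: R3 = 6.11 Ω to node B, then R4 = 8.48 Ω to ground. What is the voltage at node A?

The second stage (R3 + R4 = 14.59 Ω) loads node A in parallel with R2.
R2 ‖ (R3+R4) = 11.60 Ω.
So V_A = 9.61 × 0.2438 = 2.343 V.

V_A ≈ 2.34 V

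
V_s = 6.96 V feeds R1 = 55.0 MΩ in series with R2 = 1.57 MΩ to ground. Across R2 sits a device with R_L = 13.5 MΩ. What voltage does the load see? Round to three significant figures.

R2 ‖ R_L = (1.57 × 13.5)/(1.57 + 13.5) = 1.406 MΩ.
Then V_out = V_s · R2'/(R1 + R2') = 6.96 × 1.406/56.41 = 0.1735 V.

V_out ≈ 0.174 V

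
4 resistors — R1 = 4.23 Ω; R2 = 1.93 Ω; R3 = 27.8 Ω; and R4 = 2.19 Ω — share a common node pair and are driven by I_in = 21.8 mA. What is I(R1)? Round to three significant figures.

Conductances: ΣG = 1/4.23 + 1/1.93 + 1/27.8 + 1/2.19 = 1.247 (1/Ω).
R1 takes the fraction G_k/ΣG = 0.2364/1.247 = 0.1896, so I = 21.8 × 0.1896 = 4.132 mA.

I ≈ 4.13 mA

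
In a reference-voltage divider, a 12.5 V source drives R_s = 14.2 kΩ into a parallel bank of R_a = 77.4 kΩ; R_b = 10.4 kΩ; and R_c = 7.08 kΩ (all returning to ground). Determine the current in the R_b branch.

Parallel bank: R_p = 1/(1/77.4 + 1/10.4 + 1/7.08) = 3.995 kΩ.
V_A by voltage divider: V_A = 12.5 × 3.995/(14.2 + 3.995) = 2.745 V.
I(R_b) = V_A / R_b = 2.745/10.4 = 0.2639 mA.

I ≈ 0.264 mA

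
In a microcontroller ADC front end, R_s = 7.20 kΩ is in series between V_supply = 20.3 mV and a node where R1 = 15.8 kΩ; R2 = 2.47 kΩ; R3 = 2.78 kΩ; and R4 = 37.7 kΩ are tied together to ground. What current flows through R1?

I ≈ 0.180 µA

Parallel bank: R_p = 1/(1/15.8 + 1/2.47 + 1/2.78 + 1/37.7) = 1.170 kΩ.
V_A = 20.3 × 1.170/8.370 = 2.839 mV.
Branch current I = V_A/R1 = 2.839/15.8 = 0.1797 µA.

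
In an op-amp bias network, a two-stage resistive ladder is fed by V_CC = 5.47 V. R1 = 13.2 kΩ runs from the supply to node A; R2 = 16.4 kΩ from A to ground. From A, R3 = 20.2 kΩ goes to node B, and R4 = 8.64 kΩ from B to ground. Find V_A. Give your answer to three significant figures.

Node A sees R2 in parallel with the series input of stage 2, R3 + R4 = 28.84 kΩ.
R2 ‖ (R3+R4) = 10.45 kΩ.
So V_A = 5.47 × 0.4420 = 2.418 V.

V_A ≈ 2.42 V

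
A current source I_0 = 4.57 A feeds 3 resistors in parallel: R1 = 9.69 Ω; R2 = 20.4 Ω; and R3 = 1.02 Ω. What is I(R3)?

I ≈ 3.96 A

Total conductance ΣG = 1/9.69 + 1/20.4 + 1/1.02 = 1.133 (units of 1/Ω).
Current divider: I(R3) = I_0 · G_k/ΣG = 4.57 × (0.9804/1.133) = 4.57 × 0.8656 = 3.956 A.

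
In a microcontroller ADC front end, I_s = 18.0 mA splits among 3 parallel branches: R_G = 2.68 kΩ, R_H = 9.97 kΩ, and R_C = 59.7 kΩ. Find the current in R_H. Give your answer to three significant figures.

ΣG = 1/2.68 + 1/9.97 + 1/59.7 = 0.4902.
Current divider: I(R_H) = I_s · G_k/ΣG = 18.0 × (0.1003/0.4902) = 18.0 × 0.2046 = 3.683 mA.

I ≈ 3.68 mA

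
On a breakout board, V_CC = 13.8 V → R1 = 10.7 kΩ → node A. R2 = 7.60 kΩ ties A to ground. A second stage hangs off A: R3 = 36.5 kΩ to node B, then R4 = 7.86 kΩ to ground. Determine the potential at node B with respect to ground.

Node A sees R2 in parallel with the series input of stage 2, R3 + R4 = 44.36 kΩ.
Effective lower resistance at A: R2 ‖ 44.36 = 6.488 kΩ.
First divider: V_A = V_CC · 6.488/(10.7 + 6.488) = 5.209 V.
V_B = V_A × 0.1772 = 0.9230 V.

V_B ≈ 0.923 V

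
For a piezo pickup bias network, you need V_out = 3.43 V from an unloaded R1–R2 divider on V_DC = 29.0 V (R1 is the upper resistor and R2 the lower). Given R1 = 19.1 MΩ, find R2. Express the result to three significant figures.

R2 ≈ 2.56 MΩ

Required fraction k = V_out/V_DC = 0.1183.
So R2 = R1 · V_out/(V_DC − V_out) = 19.1 × 3.43/(29.0 − 3.43) = 19.1 × 0.1341 = 2.562 MΩ.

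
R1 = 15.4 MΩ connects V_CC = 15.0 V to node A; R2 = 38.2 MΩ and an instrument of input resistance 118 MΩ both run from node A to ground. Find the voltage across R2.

V_out ≈ 9.78 V

R2 ‖ R_L = (38.2 × 118)/(38.2 + 118) = 28.86 MΩ.
Voltage divider with the loaded lower leg: V_out = 15.0 × 28.86/(15.4 + 28.86) = 15.0 × 0.6520 = 9.781 V.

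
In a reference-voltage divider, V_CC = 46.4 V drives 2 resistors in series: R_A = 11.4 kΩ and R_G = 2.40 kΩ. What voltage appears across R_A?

Total series resistance ΣR = 11.4 + 2.40 = 13.80 kΩ.
Voltage divider: V = V_CC · (11.40 / 13.80) = 46.4 × 0.8261 = 38.33 V.

V ≈ 38.3 V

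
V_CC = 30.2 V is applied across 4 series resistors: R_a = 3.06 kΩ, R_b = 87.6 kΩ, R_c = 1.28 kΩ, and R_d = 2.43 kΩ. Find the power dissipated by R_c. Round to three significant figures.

P ≈ 0.131 mW

ΣR = 94.37 kΩ → I = 30.2/94.37 = 0.3200 mA.
P(R_c) = I²·R_c = (0.3200)² × 1.28 = 0.1311 mW.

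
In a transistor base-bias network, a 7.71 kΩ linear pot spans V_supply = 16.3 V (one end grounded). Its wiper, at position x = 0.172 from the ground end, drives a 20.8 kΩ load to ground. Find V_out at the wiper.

Lower segment x·R_p = 1.326 kΩ; upper segment (1−x)·R_p = 6.384 kΩ.
R_L loads the lower segment: effective lower R = 1.247 kΩ.
Then V_out = V_supply · 1.247/(6.384 + 1.247) = 2.663 V.

V_out ≈ 2.66 V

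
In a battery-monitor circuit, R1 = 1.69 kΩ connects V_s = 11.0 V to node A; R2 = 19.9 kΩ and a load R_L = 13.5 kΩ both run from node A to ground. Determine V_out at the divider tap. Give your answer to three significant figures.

V_out ≈ 9.09 V

R2 ‖ R_L = (19.9 × 13.5)/(19.9 + 13.5) = 8.043 kΩ.
Voltage divider with the loaded lower leg: V_out = 11.0 × 8.043/(1.69 + 8.043) = 11.0 × 0.8264 = 9.090 V.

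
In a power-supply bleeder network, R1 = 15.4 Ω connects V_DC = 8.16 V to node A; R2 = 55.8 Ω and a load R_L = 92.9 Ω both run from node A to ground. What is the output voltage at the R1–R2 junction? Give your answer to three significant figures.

R2 ‖ R_L = (55.8 × 92.9)/(55.8 + 92.9) = 34.86 Ω.
Voltage divider with the loaded lower leg: V_out = 8.16 × 34.86/(15.4 + 34.86) = 8.16 × 0.6936 = 5.660 V.

V_out ≈ 5.66 V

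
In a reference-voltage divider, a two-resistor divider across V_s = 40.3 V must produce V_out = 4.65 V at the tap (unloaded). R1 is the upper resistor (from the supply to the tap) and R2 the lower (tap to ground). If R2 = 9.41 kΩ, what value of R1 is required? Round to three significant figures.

R1 ≈ 72.1 kΩ

The divider ratio is R2/(R1+R2) = 4.65/40.3 = 0.1154.
So R1 = R2 · (V_s/V_out − 1) = 9.41 × (40.3/4.65 − 1) = 9.41 × 7.667 = 72.14 kΩ.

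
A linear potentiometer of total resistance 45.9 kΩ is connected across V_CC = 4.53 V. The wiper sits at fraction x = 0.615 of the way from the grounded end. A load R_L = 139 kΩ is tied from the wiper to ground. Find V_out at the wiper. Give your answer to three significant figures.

The pot divides into 17.67 kΩ above the wiper and 28.23 kΩ below.
Lower segment in parallel with the load: 28.23 ‖ 139 = 23.46 kΩ.
Loaded-divider output: V_out = 4.53 × 0.5704 = 2.584 V.
(Unloaded: V_out = x·V_CC = 2.79 V.)

V_out ≈ 2.58 V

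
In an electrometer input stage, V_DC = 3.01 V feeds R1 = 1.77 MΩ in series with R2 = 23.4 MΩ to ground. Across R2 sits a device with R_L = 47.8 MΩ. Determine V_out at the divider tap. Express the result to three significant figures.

V_out ≈ 2.71 V

R2 ‖ R_L = (23.4 × 47.8)/(23.4 + 47.8) = 15.71 MΩ.
Voltage divider with the loaded lower leg: V_out = 3.01 × 15.71/(1.77 + 15.71) = 3.01 × 0.8987 = 2.705 V.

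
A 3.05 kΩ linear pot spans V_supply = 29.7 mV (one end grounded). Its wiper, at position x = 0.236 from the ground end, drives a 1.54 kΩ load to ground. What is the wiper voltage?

Lower segment x·R_p = 0.7198 kΩ; upper segment (1−x)·R_p = 2.330 kΩ.
Lower segment in parallel with the load: 0.7198 ‖ 1.54 = 0.4905 kΩ.
V_out = 29.7 × 0.4905/(2.330 + 0.4905) = 5.165 mV.
(Unloaded: V_out = x·V_supply = 7.01 mV.)

V_out ≈ 5.16 mV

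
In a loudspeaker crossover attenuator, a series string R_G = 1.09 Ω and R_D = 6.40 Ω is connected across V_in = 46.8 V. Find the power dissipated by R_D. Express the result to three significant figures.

P ≈ 250 W

ΣR = 7.490 Ω → I = 46.8/7.490 = 6.248 A.
P(R_D) = I²·R_D = (6.248)² × 6.40 = 249.9 W.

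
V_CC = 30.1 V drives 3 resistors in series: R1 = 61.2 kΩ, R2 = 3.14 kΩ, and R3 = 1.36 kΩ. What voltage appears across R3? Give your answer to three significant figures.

Total series resistance ΣR = 61.2 + 3.14 + 1.36 = 65.70 kΩ.
By the voltage-divider rule, V = 30.1 × 1.360/65.70 = 0.6231 V.

V ≈ 0.623 V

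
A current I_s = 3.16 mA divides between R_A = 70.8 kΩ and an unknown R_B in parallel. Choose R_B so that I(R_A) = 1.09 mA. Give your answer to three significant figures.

Two-branch current divider: I_A = I_s · R_B/(R_A + R_B).
1.09/3.16 = R_B/(R_A + R_B) → R_B = R_A · (0.3449)/(1 − 0.3449) = 70.8 × 0.5266 = 37.28 kΩ.

R_B ≈ 37.3 kΩ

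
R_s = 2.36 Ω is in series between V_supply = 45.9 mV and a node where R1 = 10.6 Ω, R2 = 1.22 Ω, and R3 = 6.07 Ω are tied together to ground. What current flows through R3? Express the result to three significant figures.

I ≈ 2.13 mA

Parallel bank: R_p = 1/(1/10.6 + 1/1.22 + 1/6.07) = 0.9270 Ω.
V_A by voltage divider: V_A = 45.9 × 0.9270/(2.36 + 0.9270) = 12.94 mV.
I(R3) = V_A / R3 = 12.94/6.07 = 2.133 mA.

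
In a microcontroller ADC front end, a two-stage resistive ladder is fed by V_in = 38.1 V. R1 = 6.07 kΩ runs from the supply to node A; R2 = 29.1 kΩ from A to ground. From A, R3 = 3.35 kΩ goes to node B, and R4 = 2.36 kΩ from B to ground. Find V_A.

Node A sees R2 in parallel with the series input of stage 2, R3 + R4 = 5.710 kΩ.
Effective lower resistance at A: R2 ‖ 5.710 = 4.773 kΩ.
So V_A = 38.1 × 0.4402 = 16.77 V.

V_A ≈ 16.8 V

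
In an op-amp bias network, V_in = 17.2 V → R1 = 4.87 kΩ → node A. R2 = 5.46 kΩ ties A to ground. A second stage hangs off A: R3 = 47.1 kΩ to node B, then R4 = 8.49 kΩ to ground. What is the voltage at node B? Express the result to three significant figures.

V_B ≈ 1.33 V

Node A sees R2 in parallel with the series input of stage 2, R3 + R4 = 55.59 kΩ.
Effective lower resistance at A: R2 ‖ 55.59 = 4.972 kΩ.
So V_A = 17.2 × 0.5052 = 8.689 V.
Then the unloaded second divider: V_B = V_A × R4/(R3+R4) = 8.689 × 0.1527 = 1.327 V.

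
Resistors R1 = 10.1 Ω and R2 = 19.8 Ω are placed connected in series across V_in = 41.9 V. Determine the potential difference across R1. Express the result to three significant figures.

V ≈ 14.2 V

Total series resistance ΣR = 10.1 + 19.8 = 29.90 Ω.
V = V_in · R/ΣR = 41.9 × 0.3378 = 14.15 V.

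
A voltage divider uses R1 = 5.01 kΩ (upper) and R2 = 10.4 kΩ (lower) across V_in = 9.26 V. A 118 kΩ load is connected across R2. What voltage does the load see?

V_out ≈ 6.08 V

First combine the lower leg with the load: R2 ‖ R_L = 9.558 kΩ.
Now apply the divider: V_out = 9.26 × 0.6561 = 6.075 V.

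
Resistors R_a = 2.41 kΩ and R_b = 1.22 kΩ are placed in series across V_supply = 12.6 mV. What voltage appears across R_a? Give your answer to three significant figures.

ΣR = 2.41 + 1.22 = 3.630 kΩ.
By the voltage-divider rule, V = 12.6 × 2.410/3.630 = 8.365 mV.

V ≈ 8.37 mV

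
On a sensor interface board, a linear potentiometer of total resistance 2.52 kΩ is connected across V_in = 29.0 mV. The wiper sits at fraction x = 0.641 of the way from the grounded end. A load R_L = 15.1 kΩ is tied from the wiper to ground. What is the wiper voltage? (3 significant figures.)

V_out ≈ 17.9 mV

The pot divides into 0.9047 kΩ above the wiper and 1.615 kΩ below.
(x·R_p) ‖ R_L = 1.459 kΩ.
Then V_out = V_in · 1.459/(0.9047 + 1.459) = 17.90 mV.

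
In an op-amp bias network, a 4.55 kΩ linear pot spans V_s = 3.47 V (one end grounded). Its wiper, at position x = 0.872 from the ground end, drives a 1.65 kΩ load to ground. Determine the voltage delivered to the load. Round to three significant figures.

Lower segment x·R_p = 3.968 kΩ; upper segment (1−x)·R_p = 0.5824 kΩ.
R_L loads the lower segment: effective lower R = 1.165 kΩ.
V_out = 3.47 × 1.165/(0.5824 + 1.165) = 2.314 V.
(Unloaded: V_out = x·V_s = 3.03 V.)

V_out ≈ 2.31 V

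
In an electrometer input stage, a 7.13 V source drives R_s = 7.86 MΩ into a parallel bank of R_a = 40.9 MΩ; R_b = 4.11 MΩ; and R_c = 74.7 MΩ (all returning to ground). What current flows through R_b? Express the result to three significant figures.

Parallel bank: R_p = 1/(1/40.9 + 1/4.11 + 1/74.7) = 3.557 MΩ.
V_A = 7.13 × 3.557/11.42 = 2.221 V.
I(R_b) = V_A / R_b = 2.221/4.11 = 0.5405 µA.

I ≈ 0.540 µA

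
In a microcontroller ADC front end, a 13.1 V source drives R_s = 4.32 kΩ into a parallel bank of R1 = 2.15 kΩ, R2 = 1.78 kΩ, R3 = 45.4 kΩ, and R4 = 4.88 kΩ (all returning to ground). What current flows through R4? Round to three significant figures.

I ≈ 0.418 mA

Parallel bank: R_p = 1/(1/2.15 + 1/1.78 + 1/45.4 + 1/4.88) = 0.7975 kΩ.
Node voltage V_A = V_DC · R_p/(R_s + R_p) = 13.1 × 0.1558 = 2.042 V.
I(R4) = V_A / R4 = 2.042/4.88 = 0.4184 mA.
(Check via current divider: I_total = 2.560 mA; share G_k/ΣG = 0.1634 → same result.)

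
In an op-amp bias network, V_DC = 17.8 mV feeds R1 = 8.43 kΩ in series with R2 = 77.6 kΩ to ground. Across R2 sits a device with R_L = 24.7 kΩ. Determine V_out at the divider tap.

First combine the lower leg with the load: R2 ‖ R_L = 18.74 kΩ.
Voltage divider with the loaded lower leg: V_out = 17.8 × 18.74/(8.43 + 18.74) = 17.8 × 0.6897 = 12.28 mV.

V_out ≈ 12.3 mV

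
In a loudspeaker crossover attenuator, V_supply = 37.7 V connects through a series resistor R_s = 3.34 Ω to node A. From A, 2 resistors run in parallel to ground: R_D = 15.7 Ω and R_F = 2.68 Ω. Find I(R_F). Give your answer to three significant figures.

I ≈ 5.72 A

Parallel bank: R_p = 1/(1/15.7 + 1/2.68) = 2.289 Ω.
V_A = 37.7 × 2.289/5.629 = 15.33 V.
I(R_F) = V_A / R_F = 15.33/2.68 = 5.721 A.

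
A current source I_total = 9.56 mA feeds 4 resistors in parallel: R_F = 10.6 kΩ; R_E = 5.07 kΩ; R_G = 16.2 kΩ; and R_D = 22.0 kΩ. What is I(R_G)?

I ≈ 1.48 mA

Conductances: ΣG = 1/10.6 + 1/5.07 + 1/16.2 + 1/22.0 = 0.3988 (1/kΩ).
Current divider: I(R_G) = I_total · G_k/ΣG = 9.56 × (0.06173/0.3988) = 9.56 × 0.1548 = 1.480 mA.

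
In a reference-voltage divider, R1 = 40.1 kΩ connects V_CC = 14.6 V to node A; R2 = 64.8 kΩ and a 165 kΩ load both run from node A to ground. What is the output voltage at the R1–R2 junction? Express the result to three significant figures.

V_out ≈ 7.84 V

First combine the lower leg with the load: R2 ‖ R_L = 46.53 kΩ.
Now apply the divider: V_out = 14.6 × 0.5371 = 7.842 V.
(Unloaded it would be 9.02 V; the load pulls it down.)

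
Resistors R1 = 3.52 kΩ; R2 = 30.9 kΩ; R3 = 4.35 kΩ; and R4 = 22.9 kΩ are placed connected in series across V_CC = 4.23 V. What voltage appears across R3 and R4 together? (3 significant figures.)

ΣR = 3.52 + 30.9 + 4.35 + 22.9 = 61.67 kΩ.
R_{R3..R4} = 4.35 + 22.9 = 27.25 kΩ.
By the voltage-divider rule, V = 4.23 × 27.25/61.67 = 1.869 V.

V ≈ 1.87 V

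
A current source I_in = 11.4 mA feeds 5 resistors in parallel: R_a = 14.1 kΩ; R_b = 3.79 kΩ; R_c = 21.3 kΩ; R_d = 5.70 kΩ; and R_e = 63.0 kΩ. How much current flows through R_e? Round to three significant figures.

ΣG = 1/14.1 + 1/3.79 + 1/21.3 + 1/5.70 + 1/63.0 = 0.5730.
Current divider: I(R_e) = I_in · G_k/ΣG = 11.4 × (0.01587/0.5730) = 11.4 × 0.02770 = 0.3158 mA.

I ≈ 0.316 mA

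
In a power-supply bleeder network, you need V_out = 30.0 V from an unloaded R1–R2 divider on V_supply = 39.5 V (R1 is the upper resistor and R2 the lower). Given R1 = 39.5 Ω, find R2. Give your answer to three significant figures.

R2 ≈ 125 Ω

V_out/V_supply = R2/(R1+R2) = 0.7595.
R2 = R1 · 0.7595/(1 − 0.7595) = 124.7 Ω.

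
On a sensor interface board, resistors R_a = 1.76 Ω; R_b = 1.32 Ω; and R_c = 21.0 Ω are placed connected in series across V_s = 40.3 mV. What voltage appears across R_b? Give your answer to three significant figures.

Series total: ΣR = 1.76 + 1.32 + 21.0 = 24.08 Ω.
V = V_s · R/ΣR = 40.3 × 0.05482 = 2.209 mV.

V ≈ 2.21 mV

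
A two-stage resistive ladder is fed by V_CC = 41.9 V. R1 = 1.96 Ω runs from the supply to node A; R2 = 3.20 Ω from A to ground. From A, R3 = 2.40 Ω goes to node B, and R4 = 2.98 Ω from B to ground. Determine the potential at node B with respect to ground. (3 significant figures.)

The second stage (R3 + R4 = 5.380 Ω) loads node A in parallel with R2.
Effective lower resistance at A: R2 ‖ 5.380 = 2.007 Ω.
V_A = 41.9 × 2.007/(1.96 + 2.007) = 21.20 V.
Stage 2 is unloaded, so V_B = V_A · R4/(R3+R4) = 21.20 × 2.98/5.380 = 11.74 V.

V_B ≈ 11.7 V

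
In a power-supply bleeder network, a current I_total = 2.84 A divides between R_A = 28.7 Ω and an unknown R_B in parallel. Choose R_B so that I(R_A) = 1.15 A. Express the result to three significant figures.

R_B ≈ 19.5 Ω

In a two-way split, I_A/I_total = R_B/(R_A + R_B).
1.15/2.84 = R_B/(R_A + R_B) → R_B = R_A · (0.4049)/(1 − 0.4049) = 28.7 × 0.6805 = 19.53 Ω.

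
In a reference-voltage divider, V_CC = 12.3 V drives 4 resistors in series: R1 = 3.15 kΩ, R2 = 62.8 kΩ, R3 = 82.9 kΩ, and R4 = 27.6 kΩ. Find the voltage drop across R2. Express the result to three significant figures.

V ≈ 4.38 V

ΣR = 3.15 + 62.8 + 82.9 + 27.6 = 176.5 kΩ.
By the voltage-divider rule, V = 12.3 × 62.80/176.5 = 4.378 V.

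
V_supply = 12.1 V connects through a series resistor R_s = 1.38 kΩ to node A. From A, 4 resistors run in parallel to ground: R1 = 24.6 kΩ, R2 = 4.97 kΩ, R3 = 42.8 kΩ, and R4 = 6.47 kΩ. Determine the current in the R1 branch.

I ≈ 0.311 mA

Equivalent of the parallel group: R_p = 2.382 kΩ.
V_A by voltage divider: V_A = 12.1 × 2.382/(1.38 + 2.382) = 7.662 V.
Branch current I = V_A/R1 = 7.662/24.6 = 0.3114 mA.
(Equivalently: I_total = 3.216 mA, then current-divider fraction G_k/ΣG = 0.09684.)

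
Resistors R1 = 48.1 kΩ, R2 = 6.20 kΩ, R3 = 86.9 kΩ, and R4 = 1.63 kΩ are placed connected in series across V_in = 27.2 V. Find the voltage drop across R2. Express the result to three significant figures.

Total series resistance ΣR = 48.1 + 6.20 + 86.9 + 1.63 = 142.8 kΩ.
Voltage divider: V = V_in · (6.200 / 142.8) = 27.2 × 0.04341 = 1.181 V.

V ≈ 1.18 V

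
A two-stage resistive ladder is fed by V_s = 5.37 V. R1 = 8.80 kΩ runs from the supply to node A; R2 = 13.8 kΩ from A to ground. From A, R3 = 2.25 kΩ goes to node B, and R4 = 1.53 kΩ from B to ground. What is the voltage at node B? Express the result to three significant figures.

V_B ≈ 0.548 V

Looking into the second stage from A: R3 + R4 = 3.780 kΩ appears in parallel with R2.
R2 ‖ (R3+R4) = 2.967 kΩ.
First divider: V_A = V_s · 2.967/(8.80 + 2.967) = 1.354 V.
Stage 2 is unloaded, so V_B = V_A · R4/(R3+R4) = 1.354 × 1.53/3.780 = 0.5481 V.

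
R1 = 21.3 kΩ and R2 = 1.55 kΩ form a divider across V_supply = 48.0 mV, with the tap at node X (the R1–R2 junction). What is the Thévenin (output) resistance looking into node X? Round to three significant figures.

Zeroing V_supply shorts the top of R1 to ground, so R_th = R1 ‖ R2 = 1.445 kΩ.

R_th ≈ 1.44 kΩ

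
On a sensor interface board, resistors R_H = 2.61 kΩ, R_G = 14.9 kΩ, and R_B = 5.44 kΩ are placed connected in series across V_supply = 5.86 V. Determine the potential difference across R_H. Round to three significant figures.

V ≈ 0.666 V

Total series resistance ΣR = 2.61 + 14.9 + 5.44 = 22.95 kΩ.
Voltage divider: V = V_supply · (2.610 / 22.95) = 5.86 × 0.1137 = 0.6664 V.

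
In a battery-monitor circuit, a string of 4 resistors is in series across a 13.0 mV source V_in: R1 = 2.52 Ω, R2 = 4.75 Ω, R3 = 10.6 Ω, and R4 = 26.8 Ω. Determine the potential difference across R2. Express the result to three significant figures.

V ≈ 1.38 mV

Series total: ΣR = 2.52 + 4.75 + 10.6 + 26.8 = 44.67 Ω.
By the voltage-divider rule, V = 13.0 × 4.750/44.67 = 1.382 mV.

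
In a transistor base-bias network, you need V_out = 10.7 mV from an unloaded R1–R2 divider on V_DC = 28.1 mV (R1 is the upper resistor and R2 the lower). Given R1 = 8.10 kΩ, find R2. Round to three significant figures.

R2 ≈ 4.98 kΩ

Required fraction k = V_out/V_DC = 0.3808.
R2 = R1 · 0.3808/(1 − 0.3808) = 4.981 kΩ.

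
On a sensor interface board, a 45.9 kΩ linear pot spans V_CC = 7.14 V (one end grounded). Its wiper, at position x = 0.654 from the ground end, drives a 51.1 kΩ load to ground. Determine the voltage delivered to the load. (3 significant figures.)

V_out ≈ 3.88 V

Split the track: R_lower = x·R_p = 30.02 kΩ, R_upper = (1−x)·R_p = 15.88 kΩ.
(x·R_p) ‖ R_L = 18.91 kΩ.
V_out = 7.14 × 18.91/(15.88 + 18.91) = 3.881 V.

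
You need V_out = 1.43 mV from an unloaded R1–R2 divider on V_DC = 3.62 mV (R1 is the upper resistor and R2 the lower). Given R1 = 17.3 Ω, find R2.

R2 ≈ 11.3 Ω

V_out/V_DC = R2/(R1+R2) = 0.3950.
R2 = R1 · 0.3950/(1 − 0.3950) = 11.30 Ω.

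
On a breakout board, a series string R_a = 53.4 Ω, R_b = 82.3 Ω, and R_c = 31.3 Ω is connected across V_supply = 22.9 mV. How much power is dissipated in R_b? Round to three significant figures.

Series current I = V_supply/ΣR = 22.9/167.0 = 0.1371 mA.
P(R_b) = I²·R_b = (0.1371)² × 82.3 = 1.548 µW.

P ≈ 1.55 µW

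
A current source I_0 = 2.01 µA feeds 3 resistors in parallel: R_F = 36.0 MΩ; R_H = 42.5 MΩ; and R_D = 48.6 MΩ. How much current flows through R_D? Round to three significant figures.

I ≈ 0.575 µA

ΣG = 1/36.0 + 1/42.5 + 1/48.6 = 0.07188.
Current divider: I(R_D) = I_0 · G_k/ΣG = 2.01 × (0.02058/0.07188) = 2.01 × 0.2862 = 0.5753 µA.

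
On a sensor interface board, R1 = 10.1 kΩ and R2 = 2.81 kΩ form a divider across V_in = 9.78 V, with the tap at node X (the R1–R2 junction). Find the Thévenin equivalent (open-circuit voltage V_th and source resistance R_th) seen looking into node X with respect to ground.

Open-circuit (no load on X): V_th = V_in · R2/(R1 + R2) = 9.78 × 2.81/(10.10 + 2.81) = 2.129 V.
Zeroing V_in shorts the top of R1 to ground, so R_th = R1 ‖ R2 = 2.198 kΩ.

V_th ≈ 2.13 V, R_th ≈ 2.20 kΩ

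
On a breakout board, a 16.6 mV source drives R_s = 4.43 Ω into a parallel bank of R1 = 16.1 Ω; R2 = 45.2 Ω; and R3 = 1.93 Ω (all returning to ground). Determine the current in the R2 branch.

I ≈ 0.100 mA

Equivalent of the parallel group: R_p = 1.660 Ω.
V_A by voltage divider: V_A = 16.6 × 1.660/(4.43 + 1.660) = 4.525 mV.
I(R2) = V_A / R2 = 4.525/45.2 = 0.1001 mA.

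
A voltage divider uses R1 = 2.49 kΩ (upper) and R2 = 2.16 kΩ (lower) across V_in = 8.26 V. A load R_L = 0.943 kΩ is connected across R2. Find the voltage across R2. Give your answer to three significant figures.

V_out ≈ 1.72 V

R2 ‖ R_L = (2.16 × 0.943)/(2.16 + 0.943) = 0.6564 kΩ.
Voltage divider with the loaded lower leg: V_out = 8.26 × 0.6564/(2.49 + 0.6564) = 8.26 × 0.2086 = 1.723 V.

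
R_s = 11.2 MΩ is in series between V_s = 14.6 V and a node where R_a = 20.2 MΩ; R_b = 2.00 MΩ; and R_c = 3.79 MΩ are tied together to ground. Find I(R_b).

Combine the parallel branches: R_p = (1/20.2 + 1/2.00 + 1/3.79)⁻¹ = 1.229 MΩ.
Node voltage V_A = V_s · R_p/(R_s + R_p) = 14.6 × 0.09892 = 1.444 V.
Branch current I = V_A/R_b = 1.444/2.00 = 0.7221 µA.
(Check via current divider: I_total = 1.175 µA; share G_k/ΣG = 0.6147 → same result.)

I ≈ 0.722 µA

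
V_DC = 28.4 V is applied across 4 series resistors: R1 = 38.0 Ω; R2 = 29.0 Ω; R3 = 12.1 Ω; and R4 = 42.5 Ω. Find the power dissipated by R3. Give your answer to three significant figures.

Series current I = V_DC/ΣR = 28.4/121.6 = 0.2336 A.
P(R3) = I²·R3 = (0.2336)² × 12.1 = 0.6600 W.

P ≈ 0.660 W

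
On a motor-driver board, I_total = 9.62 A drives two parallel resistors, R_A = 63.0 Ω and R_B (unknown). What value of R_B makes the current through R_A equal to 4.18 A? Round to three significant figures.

R_B ≈ 48.4 Ω

The fraction through R_A equals R_B/(R_A+R_B).
4.18/9.62 = R_B/(R_A + R_B) → R_B = R_A · (0.4345)/(1 − 0.4345) = 63.0 × 0.7684 = 48.41 Ω.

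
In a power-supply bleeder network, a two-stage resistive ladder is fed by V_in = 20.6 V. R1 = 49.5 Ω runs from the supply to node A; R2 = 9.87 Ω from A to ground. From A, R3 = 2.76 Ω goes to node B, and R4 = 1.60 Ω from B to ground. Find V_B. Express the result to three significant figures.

Looking into the second stage from A: R3 + R4 = 4.360 Ω appears in parallel with R2.
R2 ‖ (R3+R4) = 3.024 Ω.
V_A = 20.6 × 3.024/(49.5 + 3.024) = 1.186 V.
Then the unloaded second divider: V_B = V_A × R4/(R3+R4) = 1.186 × 0.3670 = 0.4353 V.

V_B ≈ 0.435 V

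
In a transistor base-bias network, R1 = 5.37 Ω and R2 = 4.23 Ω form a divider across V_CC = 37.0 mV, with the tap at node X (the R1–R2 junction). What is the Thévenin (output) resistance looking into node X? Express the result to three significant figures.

Looking into X with the source shorted: R_th = R1·R2/(R1+R2) = 5.370 × 4.23/9.600 = 2.366 Ω.

R_th ≈ 2.37 Ω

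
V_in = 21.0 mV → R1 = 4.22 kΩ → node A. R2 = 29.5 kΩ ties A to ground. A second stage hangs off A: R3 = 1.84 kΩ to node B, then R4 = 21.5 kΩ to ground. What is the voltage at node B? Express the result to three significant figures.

V_B ≈ 14.6 mV

Looking into the second stage from A: R3 + R4 = 23.34 kΩ appears in parallel with R2.
R2 ‖ (R3+R4) = 13.03 kΩ.
V_A = 21.0 × 13.03/(4.22 + 13.03) = 15.86 mV.
Then the unloaded second divider: V_B = V_A × R4/(R3+R4) = 15.86 × 0.9212 = 14.61 mV.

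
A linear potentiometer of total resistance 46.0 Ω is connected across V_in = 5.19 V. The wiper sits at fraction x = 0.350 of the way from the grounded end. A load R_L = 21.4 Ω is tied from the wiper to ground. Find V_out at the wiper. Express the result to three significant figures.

Lower segment x·R_p = 16.10 Ω; upper segment (1−x)·R_p = 29.90 Ω.
(x·R_p) ‖ R_L = 9.188 Ω.
Then V_out = V_in · 9.188/(29.90 + 9.188) = 1.220 V.
(Unloaded: V_out = x·V_in = 1.82 V.)

V_out ≈ 1.22 V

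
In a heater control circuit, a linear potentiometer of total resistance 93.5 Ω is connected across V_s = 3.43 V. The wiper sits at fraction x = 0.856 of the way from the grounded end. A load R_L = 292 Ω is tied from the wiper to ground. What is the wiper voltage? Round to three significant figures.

Split the track: R_lower = x·R_p = 80.04 Ω, R_upper = (1−x)·R_p = 13.46 Ω.
R_L loads the lower segment: effective lower R = 62.82 Ω.
Loaded-divider output: V_out = 3.43 × 0.8235 = 2.825 V.
(Unloaded: V_out = x·V_s = 2.94 V.)

V_out ≈ 2.82 V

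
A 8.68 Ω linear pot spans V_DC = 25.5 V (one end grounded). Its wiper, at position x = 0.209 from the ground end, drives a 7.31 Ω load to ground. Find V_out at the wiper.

Split the track: R_lower = x·R_p = 1.814 Ω, R_upper = (1−x)·R_p = 6.866 Ω.
R_L loads the lower segment: effective lower R = 1.453 Ω.
V_out = 25.5 × 1.453/(6.866 + 1.453) = 4.455 V.

V_out ≈ 4.45 V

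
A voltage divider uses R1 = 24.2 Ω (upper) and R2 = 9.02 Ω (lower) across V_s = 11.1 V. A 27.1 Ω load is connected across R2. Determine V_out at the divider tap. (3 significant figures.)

First combine the lower leg with the load: R2 ‖ R_L = 6.767 Ω.
Voltage divider with the loaded lower leg: V_out = 11.1 × 6.767/(24.2 + 6.767) = 11.1 × 0.2185 = 2.426 V.

V_out ≈ 2.43 V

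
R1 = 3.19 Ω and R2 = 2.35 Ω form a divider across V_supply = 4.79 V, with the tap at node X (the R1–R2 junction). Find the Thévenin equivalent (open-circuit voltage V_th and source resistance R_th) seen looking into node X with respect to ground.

V_th ≈ 2.03 V, R_th ≈ 1.35 Ω

V_th is the unloaded tap voltage: V_supply · R2/(R1+R2) = 4.79 × 0.4242 = 2.032 V.
Looking into X with the source shorted: R_th = R1·R2/(R1+R2) = 3.190 × 2.35/5.540 = 1.353 Ω.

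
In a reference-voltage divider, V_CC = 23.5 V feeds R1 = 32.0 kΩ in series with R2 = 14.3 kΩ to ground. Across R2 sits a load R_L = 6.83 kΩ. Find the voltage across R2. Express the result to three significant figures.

First combine the lower leg with the load: R2 ‖ R_L = 4.622 kΩ.
Now apply the divider: V_out = 23.5 × 0.1262 = 2.966 V.

V_out ≈ 2.97 V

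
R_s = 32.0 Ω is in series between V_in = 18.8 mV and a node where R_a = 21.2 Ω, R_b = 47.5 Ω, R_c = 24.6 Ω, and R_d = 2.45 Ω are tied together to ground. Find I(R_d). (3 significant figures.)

I ≈ 0.437 mA

Parallel bank: R_p = 1/(1/21.2 + 1/47.5 + 1/24.6 + 1/2.45) = 1.934 Ω.
V_A = 18.8 × 1.934/33.93 = 1.072 mV.
Branch current I = V_A/R_d = 1.072/2.45 = 0.4374 mA.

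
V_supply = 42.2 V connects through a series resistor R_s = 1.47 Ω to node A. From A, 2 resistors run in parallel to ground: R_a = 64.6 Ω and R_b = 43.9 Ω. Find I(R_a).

Equivalent of the parallel group: R_p = 26.14 Ω.
Node voltage V_A = V_supply · R_p/(R_s + R_p) = 42.2 × 0.9468 = 39.95 V.
I(R_a) = V_A / R_a = 39.95/64.6 = 0.6185 A.

I ≈ 0.618 A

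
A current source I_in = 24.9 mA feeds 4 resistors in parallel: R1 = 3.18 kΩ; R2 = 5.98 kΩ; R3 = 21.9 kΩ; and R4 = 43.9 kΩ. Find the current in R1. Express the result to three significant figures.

Total conductance ΣG = 1/3.18 + 1/5.98 + 1/21.9 + 1/43.9 = 0.5501 (units of 1/kΩ).
By the current-divider rule, I = I_in · G_k/ΣG = 24.9 × 0.5716 = 14.23 mA.

I ≈ 14.2 mA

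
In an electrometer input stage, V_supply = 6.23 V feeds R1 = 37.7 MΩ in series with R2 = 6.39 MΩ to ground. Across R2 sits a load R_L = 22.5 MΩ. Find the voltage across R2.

V_out ≈ 0.726 V

The load sits in parallel with R2, giving an effective lower resistance R2' = R2·R_L/(R2+R_L) = 4.977 MΩ.
Now apply the divider: V_out = 6.23 × 0.1166 = 0.7265 V.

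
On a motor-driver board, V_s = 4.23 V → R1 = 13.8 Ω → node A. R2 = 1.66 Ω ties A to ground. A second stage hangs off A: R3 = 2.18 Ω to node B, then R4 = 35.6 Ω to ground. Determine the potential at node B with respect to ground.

V_B ≈ 0.412 V

Node A sees R2 in parallel with the series input of stage 2, R3 + R4 = 37.78 Ω.
Effective lower resistance at A: R2 ‖ 37.78 = 1.590 Ω.
First divider: V_A = V_s · 1.590/(13.8 + 1.590) = 0.4371 V.
Then the unloaded second divider: V_B = V_A × R4/(R3+R4) = 0.4371 × 0.9423 = 0.4118 V.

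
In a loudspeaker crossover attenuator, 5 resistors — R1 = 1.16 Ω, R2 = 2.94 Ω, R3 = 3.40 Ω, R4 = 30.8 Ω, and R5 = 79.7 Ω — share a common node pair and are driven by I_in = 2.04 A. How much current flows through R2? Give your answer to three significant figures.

I ≈ 0.450 A

Total conductance ΣG = 1/1.16 + 1/2.94 + 1/3.40 + 1/30.8 + 1/79.7 = 1.541 (units of 1/Ω).
Current divider: I(R2) = I_in · G_k/ΣG = 2.04 × (0.3401/1.541) = 2.04 × 0.2207 = 0.4502 A.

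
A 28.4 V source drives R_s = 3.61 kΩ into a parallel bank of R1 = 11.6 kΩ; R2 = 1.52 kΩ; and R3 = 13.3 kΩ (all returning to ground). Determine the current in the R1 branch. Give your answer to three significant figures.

Parallel bank: R_p = 1/(1/11.6 + 1/1.52 + 1/13.3) = 1.221 kΩ.
V_A = 28.4 × 1.221/4.831 = 7.176 V.
I(R1) = V_A / R1 = 7.176/11.6 = 0.6186 mA.

I ≈ 0.619 mA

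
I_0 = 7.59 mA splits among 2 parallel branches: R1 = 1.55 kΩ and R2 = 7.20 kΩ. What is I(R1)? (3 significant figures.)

I ≈ 6.25 mA

Two-branch current divider: I_k = I_0 · R_other/(R_1 + R_2).
I(R1) = 7.59 × 7.20/(1.55 + 7.20) = 7.59 × 0.8229 = 6.245 mA.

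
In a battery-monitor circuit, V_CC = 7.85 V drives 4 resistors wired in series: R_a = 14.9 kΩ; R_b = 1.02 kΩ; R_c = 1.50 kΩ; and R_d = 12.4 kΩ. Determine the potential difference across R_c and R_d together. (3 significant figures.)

ΣR = 14.9 + 1.02 + 1.50 + 12.4 = 29.82 kΩ.
R_{R_c..R_d} = 1.50 + 12.4 = 13.90 kΩ.
V = V_CC · R/ΣR = 7.85 × 0.4661 = 3.659 V.

V ≈ 3.66 V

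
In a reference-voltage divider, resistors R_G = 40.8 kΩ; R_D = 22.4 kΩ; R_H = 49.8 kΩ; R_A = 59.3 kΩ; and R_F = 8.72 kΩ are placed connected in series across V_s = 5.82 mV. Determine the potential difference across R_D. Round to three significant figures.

V ≈ 0.720 mV

Series total: ΣR = 40.8 + 22.4 + 49.8 + 59.3 + 8.72 = 181.0 kΩ.
V = V_s · R/ΣR = 5.82 × 0.1237 = 0.7202 mV.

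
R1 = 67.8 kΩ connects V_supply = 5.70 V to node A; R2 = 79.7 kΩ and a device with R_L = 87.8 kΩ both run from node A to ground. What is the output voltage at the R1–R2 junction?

V_out ≈ 2.17 V

R2 ‖ R_L = (79.7 × 87.8)/(79.7 + 87.8) = 41.78 kΩ.
Voltage divider with the loaded lower leg: V_out = 5.70 × 41.78/(67.8 + 41.78) = 5.70 × 0.3813 = 2.173 V.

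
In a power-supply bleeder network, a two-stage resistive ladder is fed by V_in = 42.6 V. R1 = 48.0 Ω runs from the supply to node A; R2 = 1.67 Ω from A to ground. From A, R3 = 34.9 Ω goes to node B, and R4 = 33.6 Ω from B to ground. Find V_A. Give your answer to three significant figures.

V_A ≈ 1.40 V

Looking into the second stage from A: R3 + R4 = 68.50 Ω appears in parallel with R2.
Effective lower resistance at A: R2 ‖ 68.50 = 1.630 Ω.
First divider: V_A = V_in · 1.630/(48.0 + 1.630) = 1.399 V.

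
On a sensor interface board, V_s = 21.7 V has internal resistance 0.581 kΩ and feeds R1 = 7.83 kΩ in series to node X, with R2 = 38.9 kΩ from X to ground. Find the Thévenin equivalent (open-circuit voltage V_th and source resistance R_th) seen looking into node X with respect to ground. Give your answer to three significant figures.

V_th ≈ 17.8 V, R_th ≈ 6.92 kΩ

R1' = 0.581 + 7.83 = 8.411 kΩ (source resistance + R1).
Open-circuit (no load on X): V_th = V_s · R2/(R1' + R2) = 21.7 × 38.9/(8.411 + 38.9) = 17.84 V.
Looking into X with the source shorted: R_th = R1'·R2/(R1'+R2) = 8.411 × 38.9/47.31 = 6.916 kΩ.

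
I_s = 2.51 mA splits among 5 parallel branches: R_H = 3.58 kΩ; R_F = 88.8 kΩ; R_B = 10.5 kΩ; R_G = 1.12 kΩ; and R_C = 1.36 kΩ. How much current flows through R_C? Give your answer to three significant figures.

I ≈ 0.916 mA

Total conductance ΣG = 1/3.58 + 1/88.8 + 1/10.5 + 1/1.12 + 1/1.36 = 2.014 (units of 1/kΩ).
R_C takes the fraction G_k/ΣG = 0.7353/2.014 = 0.3651, so I = 2.51 × 0.3651 = 0.9164 mA.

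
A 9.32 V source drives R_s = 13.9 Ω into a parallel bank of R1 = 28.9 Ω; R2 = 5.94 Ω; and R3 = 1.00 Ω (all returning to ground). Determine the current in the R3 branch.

I ≈ 0.526 A

Parallel bank: R_p = 1/(1/28.9 + 1/5.94 + 1/1.00) = 0.8313 Ω.
V_A by voltage divider: V_A = 9.32 × 0.8313/(13.9 + 0.8313) = 0.5259 V.
I(R3) = V_A / R3 = 0.5259/1.00 = 0.5259 A.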